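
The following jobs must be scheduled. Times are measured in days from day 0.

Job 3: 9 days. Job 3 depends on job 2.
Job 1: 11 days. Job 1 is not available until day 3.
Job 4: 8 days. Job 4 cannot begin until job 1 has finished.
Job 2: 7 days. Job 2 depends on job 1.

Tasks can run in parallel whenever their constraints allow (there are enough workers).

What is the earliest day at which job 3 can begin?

21

Job 1 waits on its own release at day 3, so it starts at day 3 and finishes at 3 + 11 = day 14.
Job 2 waits on job 1 (finishes day 14), so it starts at day 14 and finishes at 14 + 7 = day 21.
Job 3 waits on job 2 (finishes day 21), so the earliest it can start is day 21.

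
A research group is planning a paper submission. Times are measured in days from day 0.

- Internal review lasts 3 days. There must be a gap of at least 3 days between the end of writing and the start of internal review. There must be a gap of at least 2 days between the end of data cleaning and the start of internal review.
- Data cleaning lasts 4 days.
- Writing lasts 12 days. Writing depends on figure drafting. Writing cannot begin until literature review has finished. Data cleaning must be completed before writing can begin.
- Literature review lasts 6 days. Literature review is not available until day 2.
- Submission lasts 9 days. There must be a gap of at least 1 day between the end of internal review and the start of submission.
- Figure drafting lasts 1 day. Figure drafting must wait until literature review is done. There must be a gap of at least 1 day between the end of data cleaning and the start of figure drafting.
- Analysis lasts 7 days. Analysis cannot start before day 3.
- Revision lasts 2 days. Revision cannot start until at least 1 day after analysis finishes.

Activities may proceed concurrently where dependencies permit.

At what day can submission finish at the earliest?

37

Data cleaning can start immediately at day 0; it finishes at day 4.
After its own release at day 2, literature review can start at day 2 and finishes at day 8.
Figure drafting needs all of literature review (finishes day 8); data cleaning (finishes day 4, plus 1-day gap → day 5). That puts its earliest start at day 8; it finishes at 8 + 1 = day 9.
For writing: figure drafting (finishes day 9); literature review (finishes day 8); data cleaning (finishes day 4). Taking the maximum gives a start of day 9, and it finishes at 9 + 12 = day 21.
Internal review cannot start until writing (finishes day 21, plus 3-day gap → day 24); data cleaning (finishes day 4, plus 2-day gap → day 6). The controlling bound is day 24, so internal review finishes at 24 + 3 = day 27.
After internal review (finishes day 27, plus 1-day gap → day 28), submission can start at day 28 and finishes at day 37.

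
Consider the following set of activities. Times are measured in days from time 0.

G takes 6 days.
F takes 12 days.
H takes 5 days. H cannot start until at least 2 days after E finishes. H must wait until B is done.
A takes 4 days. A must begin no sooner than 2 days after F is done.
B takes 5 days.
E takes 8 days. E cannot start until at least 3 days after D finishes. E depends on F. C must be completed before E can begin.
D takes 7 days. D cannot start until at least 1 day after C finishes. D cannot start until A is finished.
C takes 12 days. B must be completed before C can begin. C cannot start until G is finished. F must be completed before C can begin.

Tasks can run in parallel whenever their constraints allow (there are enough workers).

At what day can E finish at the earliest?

43

Nothing blocks G, so it runs from day 0 to day 6.
Nothing blocks F, so it runs from day 0 to day 12.
A cannot begin until F (finishes day 12, plus 2-day gap → day 14). It runs from day 14 to 14 + 4 = day 18.
B has no prerequisites, so it starts at day 0 and finishes at day 5.
C has to wait for B (finishes day 5); G (finishes day 6); F (finishes day 12). The latest of these is day 12, so C runs day 12 to 12 + 12 = day 24.
D has to wait for C (finishes day 24, plus 1-day gap → day 25); A (finishes day 18). The latest of these is day 25, so D runs day 25 to 25 + 7 = day 32.
E cannot start until D (finishes day 32, plus 3-day gap → day 35); F (finishes day 12); C (finishes day 24). The controlling bound is day 35, so E finishes at 35 + 8 = day 43.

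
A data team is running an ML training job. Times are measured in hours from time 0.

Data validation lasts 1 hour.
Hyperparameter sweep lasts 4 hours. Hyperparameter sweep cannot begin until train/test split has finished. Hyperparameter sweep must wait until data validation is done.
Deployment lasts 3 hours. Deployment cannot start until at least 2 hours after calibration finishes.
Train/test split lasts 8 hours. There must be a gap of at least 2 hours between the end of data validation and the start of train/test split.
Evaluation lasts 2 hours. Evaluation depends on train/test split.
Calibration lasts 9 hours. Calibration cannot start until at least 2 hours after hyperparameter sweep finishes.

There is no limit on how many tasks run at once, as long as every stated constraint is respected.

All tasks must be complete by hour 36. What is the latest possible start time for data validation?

Deployment must finish by hour 36; it takes 3 hours, so it must start by 36 − 3 = hour 33.
Calibration feeds into deployment (must start by hour 33, minus 2-hour gap → hour 31); so calibration must finish by hour 31 and therefore start by hour 22.
Since calibration (must start by hour 22, minus 2-hour gap → hour 20) depends on it, hyperparameter sweep must finish by hour 20. Backing off its 4-hour duration gives a latest start of hour 16.
To finish by hour 36, evaluation (duration 2) must start no later than hour 34.
Train/test split has several dependents: hyperparameter sweep (must start by hour 16); evaluation (must start by hour 34). The earliest of those limits is hour 16, so train/test split must start by 16 − 8 = hour 8.
Data validation must finish in time for train/test split (must start by hour 8, minus 2-hour gap → hour 6); hyperparameter sweep (must start by hour 16). The tightest is hour 6, so data validation must start by 6 − 1 = hour 5.

5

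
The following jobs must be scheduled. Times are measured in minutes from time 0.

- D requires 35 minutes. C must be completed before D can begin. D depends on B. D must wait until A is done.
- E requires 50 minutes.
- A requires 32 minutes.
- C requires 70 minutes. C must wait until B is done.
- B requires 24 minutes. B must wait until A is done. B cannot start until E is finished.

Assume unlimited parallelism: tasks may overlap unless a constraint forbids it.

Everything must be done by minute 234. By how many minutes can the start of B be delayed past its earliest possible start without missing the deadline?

E has no prerequisites, so it starts at minute 0 and finishes at minute 50.
A has no prerequisites, so it starts at minute 0 and finishes at minute 32.
B cannot start until A (finishes minute 32); E (finishes minute 50). The controlling bound is minute 50, so B finishes at 50 + 24 = minute 74.

Working backward from the deadline:
D has no dependents, so it just needs to finish by minute 234. Starting by 234 − 35 = minute 199 achieves that.
C has to be done before D (must start by minute 199). That means finishing by minute 199, i.e. starting by 199 − 70 = minute 129.
B has several dependents: C (must start by minute 129); D (must start by minute 199). The earliest of those limits is minute 129, so B must start by 129 − 24 = minute 105.
So B can start as early as minute 50 and as late as minute 105, giving 105 − 50 = 55 minutes of slack.

55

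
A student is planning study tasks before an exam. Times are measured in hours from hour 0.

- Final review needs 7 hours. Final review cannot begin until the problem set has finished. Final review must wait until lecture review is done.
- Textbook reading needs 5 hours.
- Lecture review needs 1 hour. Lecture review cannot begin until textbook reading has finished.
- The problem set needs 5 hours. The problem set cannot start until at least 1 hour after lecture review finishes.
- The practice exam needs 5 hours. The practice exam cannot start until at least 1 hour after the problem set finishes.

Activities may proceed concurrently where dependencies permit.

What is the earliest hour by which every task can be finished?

Nothing blocks textbook reading, so it runs from hour 0 to hour 5.
Lecture review cannot begin until textbook reading (finishes hour 5). It runs from hour 5 to 5 + 1 = hour 6.
After lecture review (finishes hour 6, plus 1-hour gap → hour 7), the problem set can start at hour 7 and finishes at hour 12.
Final review has to wait for the problem set (finishes hour 12); lecture review (finishes hour 6). The latest of these is hour 12, so final review runs hour 12 to 12 + 7 = hour 19.
The practice exam cannot begin until the problem set (finishes hour 12, plus 1-hour gap → hour 13). It runs from hour 13 to 13 + 5 = hour 18.
All tasks are finished once the last one completes. Finish times: Textbook reading at 5, Lecture review at 6, The problem set at 12, The practice exam at 18, Final review at 19. The latest is hour 19.

19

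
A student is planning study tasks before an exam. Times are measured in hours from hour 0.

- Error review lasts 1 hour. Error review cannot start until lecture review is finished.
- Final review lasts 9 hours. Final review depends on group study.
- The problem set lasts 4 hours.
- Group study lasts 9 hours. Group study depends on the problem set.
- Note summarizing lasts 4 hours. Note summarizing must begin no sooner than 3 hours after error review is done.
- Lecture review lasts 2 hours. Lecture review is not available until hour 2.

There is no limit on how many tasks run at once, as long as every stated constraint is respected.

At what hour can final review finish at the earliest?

22

The problem set can start immediately at hour 0; it finishes at hour 4.
Group study cannot begin until the problem set (finishes hour 4). It runs from hour 4 to 4 + 9 = hour 13.
Final review waits on group study (finishes hour 13), so it starts at hour 13 and finishes at 13 + 9 = hour 22.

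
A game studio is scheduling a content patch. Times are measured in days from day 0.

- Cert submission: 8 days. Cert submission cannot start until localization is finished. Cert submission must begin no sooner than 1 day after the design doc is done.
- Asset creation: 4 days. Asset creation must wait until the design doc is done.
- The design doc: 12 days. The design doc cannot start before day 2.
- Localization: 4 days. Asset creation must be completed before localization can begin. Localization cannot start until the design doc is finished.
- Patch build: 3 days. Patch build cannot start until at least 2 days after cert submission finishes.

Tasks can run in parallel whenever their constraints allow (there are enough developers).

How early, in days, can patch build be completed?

35

The design doc waits on its own release at day 2, so it starts at day 2 and finishes at 2 + 12 = day 14.
Asset creation cannot begin until the design doc (finishes day 14). It runs from day 14 to 14 + 4 = day 18.
Localization has to wait for asset creation (finishes day 18); the design doc (finishes day 14). The latest of these is day 18, so localization runs day 18 to 18 + 4 = day 22.
For cert submission: localization (finishes day 22); the design doc (finishes day 14, plus 1-day gap → day 15). Taking the maximum gives a start of day 22, and it finishes at 22 + 8 = day 30.
Patch build waits on cert submission (finishes day 30, plus 2-day gap → day 32), so it starts at day 32 and finishes at 32 + 3 = day 35.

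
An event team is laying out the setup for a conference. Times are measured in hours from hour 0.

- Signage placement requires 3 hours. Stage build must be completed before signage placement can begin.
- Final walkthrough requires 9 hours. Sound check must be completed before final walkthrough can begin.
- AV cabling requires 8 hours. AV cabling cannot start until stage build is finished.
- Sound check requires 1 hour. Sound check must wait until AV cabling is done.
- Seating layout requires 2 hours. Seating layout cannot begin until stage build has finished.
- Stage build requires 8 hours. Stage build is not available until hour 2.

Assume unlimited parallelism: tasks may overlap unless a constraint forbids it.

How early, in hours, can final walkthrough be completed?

28

Stage build waits on its own release at hour 2, so it starts at hour 2 and finishes at 2 + 8 = hour 10.
After stage build (finishes hour 10), AV cabling can start at hour 10 and finishes at hour 18.
After AV cabling (finishes hour 18), sound check can start at hour 18 and finishes at hour 19.
Final walkthrough cannot begin until sound check (finishes hour 19). It runs from hour 19 to 19 + 9 = hour 28.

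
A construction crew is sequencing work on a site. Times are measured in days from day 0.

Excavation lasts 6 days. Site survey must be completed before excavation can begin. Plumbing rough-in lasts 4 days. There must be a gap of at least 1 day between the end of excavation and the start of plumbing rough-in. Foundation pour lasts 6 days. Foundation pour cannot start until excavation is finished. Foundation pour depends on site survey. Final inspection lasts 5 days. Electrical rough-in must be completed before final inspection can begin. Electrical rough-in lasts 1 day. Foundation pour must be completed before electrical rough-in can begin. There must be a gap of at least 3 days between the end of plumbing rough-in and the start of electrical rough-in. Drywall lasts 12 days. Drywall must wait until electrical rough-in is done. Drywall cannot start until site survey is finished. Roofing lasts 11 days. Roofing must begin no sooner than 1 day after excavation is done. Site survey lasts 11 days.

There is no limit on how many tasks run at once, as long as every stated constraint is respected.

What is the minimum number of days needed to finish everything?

Site survey can start immediately at day 0; it finishes at day 11.
After site survey (finishes day 11), excavation can start at day 11 and finishes at day 17.
After excavation (finishes day 17, plus 1-day gap → day 18), plumbing rough-in can start at day 18 and finishes at day 22.
Roofing cannot begin until excavation (finishes day 17, plus 1-day gap → day 18). It runs from day 18 to 18 + 11 = day 29.
Foundation pour has to wait for excavation (finishes day 17); site survey (finishes day 11). The latest of these is day 17, so foundation pour runs day 17 to 17 + 6 = day 23.
Electrical rough-in cannot start until foundation pour (finishes day 23); plumbing rough-in (finishes day 22, plus 3-day gap → day 25). The controlling bound is day 25, so electrical rough-in finishes at 25 + 1 = day 26.
Final inspection waits on electrical rough-in (finishes day 26), so it starts at day 26 and finishes at 26 + 5 = day 31.
Drywall has to wait for electrical rough-in (finishes day 26); site survey (finishes day 11). The latest of these is day 26, so drywall runs day 26 to 26 + 12 = day 38.
All tasks are finished once the last one completes. Finish times: Site survey at 11, Excavation at 17, Foundation pour at 23, Roofing at 29, Plumbing rough-in at 22, Electrical rough-in at 26, Drywall at 38, Final inspection at 31. The latest is day 38.

38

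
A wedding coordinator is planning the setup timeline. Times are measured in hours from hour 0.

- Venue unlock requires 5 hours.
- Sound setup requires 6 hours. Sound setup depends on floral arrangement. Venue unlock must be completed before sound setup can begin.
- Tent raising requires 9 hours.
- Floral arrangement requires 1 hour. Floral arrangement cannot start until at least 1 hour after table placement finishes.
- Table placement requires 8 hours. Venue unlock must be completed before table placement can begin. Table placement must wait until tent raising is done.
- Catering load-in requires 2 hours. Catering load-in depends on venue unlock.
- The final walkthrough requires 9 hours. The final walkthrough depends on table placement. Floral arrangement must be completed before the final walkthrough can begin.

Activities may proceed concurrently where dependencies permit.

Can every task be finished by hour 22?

Tent raising has no prerequisites, so it starts at hour 0 and finishes at hour 9.
Venue unlock can start immediately at hour 0; it finishes at hour 5.
Catering load-in waits on venue unlock (finishes hour 5), so it starts at hour 5 and finishes at 5 + 2 = hour 7.
Table placement cannot start until venue unlock (finishes hour 5); tent raising (finishes hour 9). The controlling bound is hour 9, so table placement finishes at 9 + 8 = hour 17.
After table placement (finishes hour 17, plus 1-hour gap → hour 18), floral arrangement can start at hour 18 and finishes at hour 19.
For the final walkthrough: table placement (finishes hour 17); floral arrangement (finishes hour 19). Taking the maximum gives a start of hour 19, and it finishes at 19 + 9 = hour 28.
Sound setup has to wait for floral arrangement (finishes hour 19); venue unlock (finishes hour 5). The latest of these is hour 19, so sound setup runs hour 19 to 19 + 6 = hour 25.
The earliest everything can be done is hour 28, which is after the deadline of 22, so it is not possible.

No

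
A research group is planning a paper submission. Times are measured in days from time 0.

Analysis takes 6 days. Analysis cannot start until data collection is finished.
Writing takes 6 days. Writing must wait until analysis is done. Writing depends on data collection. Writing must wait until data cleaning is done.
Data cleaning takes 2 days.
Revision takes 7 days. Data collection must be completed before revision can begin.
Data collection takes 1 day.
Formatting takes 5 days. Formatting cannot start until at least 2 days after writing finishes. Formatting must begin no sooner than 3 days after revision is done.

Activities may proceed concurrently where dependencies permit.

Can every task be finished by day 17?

No

Data cleaning has no prerequisites, so it starts at day 0 and finishes at day 2.
Data collection can start immediately at day 0; it finishes at day 1.
Revision waits on data collection (finishes day 1), so it starts at day 1 and finishes at 1 + 7 = day 8.
Analysis cannot begin until data collection (finishes day 1). It runs from day 1 to 1 + 6 = day 7.
Writing cannot start until analysis (finishes day 7); data collection (finishes day 1); data cleaning (finishes day 2). The controlling bound is day 7, so writing finishes at 7 + 6 = day 13.
Formatting needs all of writing (finishes day 13, plus 2-day gap → day 15); revision (finishes day 8, plus 3-day gap → day 11). That puts its earliest start at day 15; it finishes at 15 + 5 = day 20.
The earliest everything can be done is day 20, which is after the deadline of 17, so it is not possible.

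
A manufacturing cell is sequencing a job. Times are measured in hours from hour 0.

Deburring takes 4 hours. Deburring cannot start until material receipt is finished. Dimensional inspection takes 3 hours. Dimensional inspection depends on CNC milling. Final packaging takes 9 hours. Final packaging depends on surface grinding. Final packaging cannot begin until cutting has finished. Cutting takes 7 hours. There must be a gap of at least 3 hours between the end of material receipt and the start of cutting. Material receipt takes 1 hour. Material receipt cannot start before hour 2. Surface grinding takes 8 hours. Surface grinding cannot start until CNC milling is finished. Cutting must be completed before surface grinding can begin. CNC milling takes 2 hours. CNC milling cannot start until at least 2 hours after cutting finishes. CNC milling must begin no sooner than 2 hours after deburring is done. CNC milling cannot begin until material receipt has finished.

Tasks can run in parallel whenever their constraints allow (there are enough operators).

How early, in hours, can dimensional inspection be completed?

Material receipt cannot begin until its own release at hour 2. It runs from hour 2 to 2 + 1 = hour 3.
Deburring cannot begin until material receipt (finishes hour 3). It runs from hour 3 to 3 + 4 = hour 7.
Cutting cannot begin until material receipt (finishes hour 3, plus 3-hour gap → hour 6). It runs from hour 6 to 6 + 7 = hour 13.
CNC milling cannot start until cutting (finishes hour 13, plus 2-hour gap → hour 15); deburring (finishes hour 7, plus 2-hour gap → hour 9); material receipt (finishes hour 3). The controlling bound is hour 15, so CNC milling finishes at 15 + 2 = hour 17.
Dimensional inspection cannot begin until CNC milling (finishes hour 17). It runs from hour 17 to 17 + 3 = hour 20.

20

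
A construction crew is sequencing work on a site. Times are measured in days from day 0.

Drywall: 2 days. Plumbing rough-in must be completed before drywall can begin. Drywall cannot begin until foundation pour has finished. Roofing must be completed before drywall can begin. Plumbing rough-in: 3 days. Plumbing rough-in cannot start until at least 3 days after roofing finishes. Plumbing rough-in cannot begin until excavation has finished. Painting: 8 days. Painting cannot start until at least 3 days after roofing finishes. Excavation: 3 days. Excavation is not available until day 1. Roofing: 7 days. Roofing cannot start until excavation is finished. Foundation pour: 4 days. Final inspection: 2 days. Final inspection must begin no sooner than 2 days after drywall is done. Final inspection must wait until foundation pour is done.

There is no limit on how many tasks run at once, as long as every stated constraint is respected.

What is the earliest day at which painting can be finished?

22

After its own release at day 1, excavation can start at day 1 and finishes at day 4.
Roofing waits on excavation (finishes day 4), so it starts at day 4 and finishes at 4 + 7 = day 11.
After roofing (finishes day 11, plus 3-day gap → day 14), painting can start at day 14 and finishes at day 22.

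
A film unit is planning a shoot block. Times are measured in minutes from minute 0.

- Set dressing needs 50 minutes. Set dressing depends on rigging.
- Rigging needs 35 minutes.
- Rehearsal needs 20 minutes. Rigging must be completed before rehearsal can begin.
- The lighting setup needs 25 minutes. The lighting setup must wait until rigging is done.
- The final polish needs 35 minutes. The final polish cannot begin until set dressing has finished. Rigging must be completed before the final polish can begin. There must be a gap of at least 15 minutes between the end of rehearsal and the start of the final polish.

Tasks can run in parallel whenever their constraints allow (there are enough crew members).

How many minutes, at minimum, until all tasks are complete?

Rigging has no prerequisites, so it starts at minute 0 and finishes at minute 35.
Rehearsal waits on rigging (finishes minute 35), so it starts at minute 35 and finishes at 35 + 20 = minute 55.
The lighting setup waits on rigging (finishes minute 35), so it starts at minute 35 and finishes at 35 + 25 = minute 60.
After rigging (finishes minute 35), set dressing can start at minute 35 and finishes at minute 85.
The final polish cannot start until set dressing (finishes minute 85); rigging (finishes minute 35); rehearsal (finishes minute 55, plus 15-minute gap → minute 70). The controlling bound is minute 85, so the final polish finishes at 85 + 35 = minute 120.
All tasks are finished once the last one completes. Finish times: Rigging at 35, Set dressing at 85, The lighting setup at 60, Rehearsal at 55, The final polish at 120. The latest is minute 120.

120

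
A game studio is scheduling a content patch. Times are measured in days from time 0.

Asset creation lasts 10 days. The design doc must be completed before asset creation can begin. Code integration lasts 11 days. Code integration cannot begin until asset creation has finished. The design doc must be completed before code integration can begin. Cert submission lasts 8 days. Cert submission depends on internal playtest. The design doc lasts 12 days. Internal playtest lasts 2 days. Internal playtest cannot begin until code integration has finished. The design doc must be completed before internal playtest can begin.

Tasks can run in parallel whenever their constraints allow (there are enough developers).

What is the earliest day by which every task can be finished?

43

The design doc can start immediately at day 0; it finishes at day 12.
Asset creation waits on the design doc (finishes day 12), so it starts at day 12 and finishes at 12 + 10 = day 22.
For code integration: asset creation (finishes day 22); the design doc (finishes day 12). Taking the maximum gives a start of day 22, and it finishes at 22 + 11 = day 33.
For internal playtest: code integration (finishes day 33); the design doc (finishes day 12). Taking the maximum gives a start of day 33, and it finishes at 33 + 2 = day 35.
After internal playtest (finishes day 35), cert submission can start at day 35 and finishes at day 43.
All tasks are finished once the last one completes. Finish times: The design doc at 12, Asset creation at 22, Code integration at 33, Internal playtest at 35, Cert submission at 43. The latest is day 43.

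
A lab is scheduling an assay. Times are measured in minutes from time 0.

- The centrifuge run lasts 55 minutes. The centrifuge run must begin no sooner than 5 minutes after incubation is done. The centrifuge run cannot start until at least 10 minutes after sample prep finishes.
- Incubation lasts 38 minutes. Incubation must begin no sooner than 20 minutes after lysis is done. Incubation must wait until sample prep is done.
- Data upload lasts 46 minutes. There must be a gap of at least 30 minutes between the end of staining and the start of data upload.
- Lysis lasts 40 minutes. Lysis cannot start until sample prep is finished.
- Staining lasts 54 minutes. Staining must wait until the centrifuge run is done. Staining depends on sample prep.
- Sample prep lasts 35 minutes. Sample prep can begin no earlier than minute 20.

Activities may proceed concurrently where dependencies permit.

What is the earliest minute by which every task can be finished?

343

Sample prep cannot begin until its own release at minute 20. It runs from minute 20 to 20 + 35 = minute 55.
After sample prep (finishes minute 55), lysis can start at minute 55 and finishes at minute 95.
Incubation needs all of lysis (finishes minute 95, plus 20-minute gap → minute 115); sample prep (finishes minute 55). That puts its earliest start at minute 115; it finishes at 115 + 38 = minute 153.
The centrifuge run needs all of incubation (finishes minute 153, plus 5-minute gap → minute 158); sample prep (finishes minute 55, plus 10-minute gap → minute 65). That puts its earliest start at minute 158; it finishes at 158 + 55 = minute 213.
Staining needs all of the centrifuge run (finishes minute 213); sample prep (finishes minute 55). That puts its earliest start at minute 213; it finishes at 213 + 54 = minute 267.
After staining (finishes minute 267, plus 30-minute gap → minute 297), data upload can start at minute 297 and finishes at minute 343.
All tasks are finished once the last one completes. Finish times: Sample prep at 55, Lysis at 95, Incubation at 153, The centrifuge run at 213, Staining at 267, Data upload at 343. The latest is minute 343.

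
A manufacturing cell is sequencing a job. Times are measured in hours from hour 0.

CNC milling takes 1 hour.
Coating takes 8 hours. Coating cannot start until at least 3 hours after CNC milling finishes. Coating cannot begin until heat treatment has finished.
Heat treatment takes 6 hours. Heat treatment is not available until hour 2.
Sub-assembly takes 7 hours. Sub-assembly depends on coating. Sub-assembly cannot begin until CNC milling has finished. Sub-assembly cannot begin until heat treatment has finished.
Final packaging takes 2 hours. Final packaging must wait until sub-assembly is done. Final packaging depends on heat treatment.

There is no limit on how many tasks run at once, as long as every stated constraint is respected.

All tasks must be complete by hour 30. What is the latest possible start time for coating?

Final packaging has no dependents, so it just needs to finish by hour 30. Starting by 30 − 2 = hour 28 achieves that.
Since final packaging (must start by hour 28) depends on it, sub-assembly must finish by hour 28. Backing off its 7-hour duration gives a latest start of hour 21.
Since sub-assembly (must start by hour 21) depends on it, coating must finish by hour 21. Backing off its 8-hour duration gives a latest start of hour 13.

13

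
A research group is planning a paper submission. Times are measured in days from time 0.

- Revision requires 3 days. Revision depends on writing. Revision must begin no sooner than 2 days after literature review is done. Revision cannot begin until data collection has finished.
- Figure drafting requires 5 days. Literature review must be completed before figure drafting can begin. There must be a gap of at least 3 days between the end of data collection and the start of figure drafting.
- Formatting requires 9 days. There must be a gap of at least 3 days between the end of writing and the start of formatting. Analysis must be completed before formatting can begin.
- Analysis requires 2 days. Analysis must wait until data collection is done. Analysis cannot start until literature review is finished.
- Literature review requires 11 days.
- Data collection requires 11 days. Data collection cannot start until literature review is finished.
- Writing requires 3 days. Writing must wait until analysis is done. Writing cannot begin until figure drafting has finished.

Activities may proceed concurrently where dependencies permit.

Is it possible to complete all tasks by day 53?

Literature review can start immediately at day 0; it finishes at day 11.
Data collection waits on literature review (finishes day 11), so it starts at day 11 and finishes at 11 + 11 = day 22.
Figure drafting needs all of literature review (finishes day 11); data collection (finishes day 22, plus 3-day gap → day 25). That puts its earliest start at day 25; it finishes at 25 + 5 = day 30.
For analysis: data collection (finishes day 22); literature review (finishes day 11). Taking the maximum gives a start of day 22, and it finishes at 22 + 2 = day 24.
Writing needs all of analysis (finishes day 24); figure drafting (finishes day 30). That puts its earliest start at day 30; it finishes at 30 + 3 = day 33.
Formatting needs all of writing (finishes day 33, plus 3-day gap → day 36); analysis (finishes day 24). That puts its earliest start at day 36; it finishes at 36 + 9 = day 45.
Revision cannot start until writing (finishes day 33); literature review (finishes day 11, plus 2-day gap → day 13); data collection (finishes day 22). The controlling bound is day 33, so revision finishes at 33 + 3 = day 36.
Every task is finished by day 45, which is no later than the deadline of 53, so the schedule is feasible.

Yes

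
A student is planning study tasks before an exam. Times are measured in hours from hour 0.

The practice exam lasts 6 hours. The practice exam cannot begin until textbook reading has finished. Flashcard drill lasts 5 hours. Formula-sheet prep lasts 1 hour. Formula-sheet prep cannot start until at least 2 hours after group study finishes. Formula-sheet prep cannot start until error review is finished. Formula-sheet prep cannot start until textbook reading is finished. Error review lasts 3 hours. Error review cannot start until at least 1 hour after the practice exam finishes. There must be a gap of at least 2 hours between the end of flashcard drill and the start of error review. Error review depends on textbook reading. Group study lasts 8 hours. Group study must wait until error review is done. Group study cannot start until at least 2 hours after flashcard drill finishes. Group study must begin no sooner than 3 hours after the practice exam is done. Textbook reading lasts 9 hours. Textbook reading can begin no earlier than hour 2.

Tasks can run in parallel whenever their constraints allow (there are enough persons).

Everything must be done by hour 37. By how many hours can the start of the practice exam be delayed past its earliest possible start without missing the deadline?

5

Textbook reading cannot begin until its own release at hour 2. It runs from hour 2 to 2 + 9 = hour 11.
The practice exam waits on textbook reading (finishes hour 11), so it starts at hour 11 and finishes at 11 + 6 = hour 17.

Working backward from the deadline:
Formula-sheet prep must finish by hour 37; it takes 1 hour, so it must start by 37 − 1 = hour 36.
Group study has to be done before formula-sheet prep (must start by hour 36, minus 2-hour gap → hour 34). That means finishing by hour 34, i.e. starting by 34 − 8 = hour 26.
Error review must finish in time for group study (must start by hour 26); formula-sheet prep (must start by hour 36). The tightest is hour 26, so error review must start by 26 − 3 = hour 23.
For the practice exam: error review (must start by hour 23, minus 1-hour gap → hour 22); group study (must start by hour 26, minus 3-hour gap → hour 23). The most restrictive is hour 22; with a 6-hour duration, the practice exam must start by hour 16.
So the practice exam can start as early as hour 11 and as late as hour 16, giving 16 − 11 = 5 hours of slack.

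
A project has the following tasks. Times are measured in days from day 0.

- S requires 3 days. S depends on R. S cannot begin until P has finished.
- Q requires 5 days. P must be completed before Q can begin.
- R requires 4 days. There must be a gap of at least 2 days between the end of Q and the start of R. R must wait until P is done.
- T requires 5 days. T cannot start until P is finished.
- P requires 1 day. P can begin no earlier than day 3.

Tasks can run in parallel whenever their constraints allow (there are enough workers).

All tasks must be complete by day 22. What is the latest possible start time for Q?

To finish by day 22, S (duration 3) must start no later than day 19.
R has to be done before S (must start by day 19). That means finishing by day 19, i.e. starting by 19 − 4 = day 15.
Q feeds into R (must start by day 15, minus 2-day gap → day 13); so Q must finish by day 13 and therefore start by day 8.

8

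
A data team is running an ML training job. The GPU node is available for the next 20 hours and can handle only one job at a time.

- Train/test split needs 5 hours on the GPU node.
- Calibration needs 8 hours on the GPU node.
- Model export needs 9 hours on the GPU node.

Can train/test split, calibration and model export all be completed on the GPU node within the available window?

Running back to back, the jobs need 5 + 8 + 9 = 22 hours on the GPU node.
Since 22 > 20, they cannot all fit.

No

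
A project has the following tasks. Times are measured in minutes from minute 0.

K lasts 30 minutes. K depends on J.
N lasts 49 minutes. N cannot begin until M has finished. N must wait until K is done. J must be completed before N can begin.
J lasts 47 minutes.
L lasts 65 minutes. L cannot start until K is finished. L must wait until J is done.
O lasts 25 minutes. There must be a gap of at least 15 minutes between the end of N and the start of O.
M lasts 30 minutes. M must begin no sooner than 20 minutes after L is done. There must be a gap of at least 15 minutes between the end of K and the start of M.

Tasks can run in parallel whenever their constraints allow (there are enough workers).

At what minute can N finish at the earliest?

J has no prerequisites, so it starts at minute 0 and finishes at minute 47.
K waits on J (finishes minute 47), so it starts at minute 47 and finishes at 47 + 30 = minute 77.
L cannot start until K (finishes minute 77); J (finishes minute 47). The controlling bound is minute 77, so L finishes at 77 + 65 = minute 142.
M cannot start until L (finishes minute 142, plus 20-minute gap → minute 162); K (finishes minute 77, plus 15-minute gap → minute 92). The controlling bound is minute 162, so M finishes at 162 + 30 = minute 192.
N needs all of M (finishes minute 192); K (finishes minute 77); J (finishes minute 47). That puts its earliest start at minute 192; it finishes at 192 + 49 = minute 241.

241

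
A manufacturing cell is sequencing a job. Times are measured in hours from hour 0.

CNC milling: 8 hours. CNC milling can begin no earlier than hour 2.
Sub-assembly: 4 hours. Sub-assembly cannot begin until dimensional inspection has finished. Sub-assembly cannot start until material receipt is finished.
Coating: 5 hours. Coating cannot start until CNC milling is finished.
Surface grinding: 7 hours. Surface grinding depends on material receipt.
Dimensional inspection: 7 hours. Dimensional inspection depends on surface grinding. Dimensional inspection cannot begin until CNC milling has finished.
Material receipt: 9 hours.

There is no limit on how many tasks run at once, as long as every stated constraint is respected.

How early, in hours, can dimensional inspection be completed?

CNC milling waits on its own release at hour 2, so it starts at hour 2 and finishes at 2 + 8 = hour 10.
Material receipt has no prerequisites, so it starts at hour 0 and finishes at hour 9.
Surface grinding cannot begin until material receipt (finishes hour 9). It runs from hour 9 to 9 + 7 = hour 16.
For dimensional inspection: surface grinding (finishes hour 16); CNC milling (finishes hour 10). Taking the maximum gives a start of hour 16, and it finishes at 16 + 7 = hour 23.

23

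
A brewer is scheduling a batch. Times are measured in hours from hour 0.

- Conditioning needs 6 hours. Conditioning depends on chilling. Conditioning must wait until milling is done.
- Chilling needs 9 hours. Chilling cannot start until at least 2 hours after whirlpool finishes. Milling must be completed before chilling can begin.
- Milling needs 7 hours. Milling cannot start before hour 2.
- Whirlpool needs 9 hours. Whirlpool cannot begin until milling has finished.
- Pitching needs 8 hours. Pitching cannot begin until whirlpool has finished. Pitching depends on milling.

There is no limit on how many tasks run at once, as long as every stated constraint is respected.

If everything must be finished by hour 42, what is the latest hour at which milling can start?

Nothing follows conditioning; the deadline of hour 42 is its only limit. It must start by 42 − 6 = hour 36.
Chilling must finish before conditioning (must start by hour 36). With a 9-hour duration, chilling must start by 36 − 9 = hour 27.
To finish by hour 42, pitching (duration 8) must start no later than hour 34.
Whirlpool feeds chilling (must start by hour 27, minus 2-hour gap → hour 25); pitching (must start by hour 34). Taking the minimum, whirlpool must finish by hour 25 and start by 25 − 9 = hour 16.
Milling feeds whirlpool (must start by hour 16); chilling (must start by hour 27); pitching (must start by hour 34); conditioning (must start by hour 36). Taking the minimum, milling must finish by hour 16 and start by 16 − 7 = hour 9.

9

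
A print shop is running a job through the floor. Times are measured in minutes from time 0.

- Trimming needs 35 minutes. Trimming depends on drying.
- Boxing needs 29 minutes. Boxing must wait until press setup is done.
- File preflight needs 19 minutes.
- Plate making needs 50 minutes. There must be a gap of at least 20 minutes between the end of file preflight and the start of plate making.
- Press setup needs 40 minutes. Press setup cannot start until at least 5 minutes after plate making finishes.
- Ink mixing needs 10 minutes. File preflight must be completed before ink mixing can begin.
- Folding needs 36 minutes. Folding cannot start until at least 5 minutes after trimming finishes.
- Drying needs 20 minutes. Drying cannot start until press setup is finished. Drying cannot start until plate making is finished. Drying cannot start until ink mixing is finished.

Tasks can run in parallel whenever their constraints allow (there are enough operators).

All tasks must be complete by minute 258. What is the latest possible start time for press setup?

Nothing follows folding; the deadline of minute 258 is its only limit. It must start by 258 − 36 = minute 222.
Trimming must finish before folding (must start by minute 222, minus 5-minute gap → minute 217). With a 35-minute duration, trimming must start by 217 − 35 = minute 182.
Drying has to be done before trimming (must start by minute 182). That means finishing by minute 182, i.e. starting by 182 − 20 = minute 162.
Boxing has no dependents, so it just needs to finish by minute 258. Starting by 258 − 29 = minute 229 achieves that.
Press setup feeds drying (must start by minute 162); boxing (must start by minute 229). Taking the minimum, press setup must finish by minute 162 and start by 162 − 40 = minute 122.

122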